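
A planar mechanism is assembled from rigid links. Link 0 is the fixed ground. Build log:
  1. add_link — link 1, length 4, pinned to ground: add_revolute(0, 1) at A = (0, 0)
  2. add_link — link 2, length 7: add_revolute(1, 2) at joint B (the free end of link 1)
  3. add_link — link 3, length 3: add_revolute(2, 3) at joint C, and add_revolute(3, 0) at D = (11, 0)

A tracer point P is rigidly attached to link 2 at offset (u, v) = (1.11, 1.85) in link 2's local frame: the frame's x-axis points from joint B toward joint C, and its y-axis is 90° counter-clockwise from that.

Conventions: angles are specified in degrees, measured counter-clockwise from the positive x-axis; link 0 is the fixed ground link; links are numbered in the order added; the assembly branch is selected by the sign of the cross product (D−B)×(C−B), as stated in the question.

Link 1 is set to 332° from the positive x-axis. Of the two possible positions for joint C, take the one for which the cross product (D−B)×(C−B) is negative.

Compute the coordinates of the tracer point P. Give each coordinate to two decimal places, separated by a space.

A=(0,0), D=(11.00,0)
B = A + 4.00·(cos332°, sin332°) = (3.5318, -1.8779)
|BD| = 7.7007
circle(B,7.00) ∩ circle(D,3.00): a=6.4475, h=2.7257
  candidates: C₊=(9.1200,2.3378) cross=20.990; C₋=(10.4494,-2.9490) cross=-20.990
  branch - wants cross < 0 → take C=(10.4494,-2.9490) (cross=-20.990)
ex = (C−B)/|BC| = (0.9882,-0.1530); ey = (0.1530,0.9882)
P = B + 1.11·ex + 1.85·ey = (4.9118,-0.2195)

4.91 -0.22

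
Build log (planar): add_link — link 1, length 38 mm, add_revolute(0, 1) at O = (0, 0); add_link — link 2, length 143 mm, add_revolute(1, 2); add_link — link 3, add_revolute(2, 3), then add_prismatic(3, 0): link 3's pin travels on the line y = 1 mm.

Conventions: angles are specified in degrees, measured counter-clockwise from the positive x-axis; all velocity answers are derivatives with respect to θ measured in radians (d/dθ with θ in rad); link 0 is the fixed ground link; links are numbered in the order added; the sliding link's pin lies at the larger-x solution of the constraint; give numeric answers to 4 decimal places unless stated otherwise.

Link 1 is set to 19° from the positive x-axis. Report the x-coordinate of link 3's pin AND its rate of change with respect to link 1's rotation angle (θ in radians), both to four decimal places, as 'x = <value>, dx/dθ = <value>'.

geometry: r = 38 mm, L = 143 mm, e = 1 mm
crank pin P = (r cos θ, r sin θ) = (35.929706, 12.371590)
h = r sin θ − e = 12.371590 − 1 = 11.371590
x = r cos θ + √(L² − h²) = 35.929706 + 142.547139 = 178.476845
dx/dθ = −r sin θ − h·r cos θ/√(L² − h²) (θ in radians; h = 11.371590) = -15.237855

x = 178.4768, dx/dθ = -15.2379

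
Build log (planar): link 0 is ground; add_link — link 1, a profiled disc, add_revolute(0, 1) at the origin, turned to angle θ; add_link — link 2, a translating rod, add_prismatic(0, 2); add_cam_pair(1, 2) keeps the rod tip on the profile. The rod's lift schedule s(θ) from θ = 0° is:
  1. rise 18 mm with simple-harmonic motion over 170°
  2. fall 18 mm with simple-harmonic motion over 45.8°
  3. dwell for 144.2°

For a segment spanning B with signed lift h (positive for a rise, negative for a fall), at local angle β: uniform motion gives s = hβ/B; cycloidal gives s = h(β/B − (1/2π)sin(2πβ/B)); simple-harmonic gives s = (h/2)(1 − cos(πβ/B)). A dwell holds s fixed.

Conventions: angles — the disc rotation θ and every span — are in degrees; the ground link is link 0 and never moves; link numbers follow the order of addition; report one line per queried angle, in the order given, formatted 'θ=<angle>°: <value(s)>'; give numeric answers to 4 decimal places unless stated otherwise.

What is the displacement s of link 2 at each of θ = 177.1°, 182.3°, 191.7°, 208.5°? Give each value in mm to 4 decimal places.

seg 1 [0°–170°] simple-harmonic, h=18: full span → s += 18 → s = 18.0000
seg 2 [170°–215.8°] simple-harmonic, h=-18: θ=177.1° here. β=7.1, B=45.8. -18/2·(1 − cos(π·0.1550)) = -1.0464 → s = 16.9536
seg 2 [170°–215.8°] simple-harmonic, h=-18: θ=182.3° here. β=12.3, B=45.8. -18/2·(1 − cos(π·0.2686)) = -3.0177 → s = 14.9823
seg 2 [170°–215.8°] simple-harmonic, h=-18: θ=191.7° here. β=21.7, B=45.8. -18/2·(1 − cos(π·0.4738)) = -8.2600 → s = 9.7400
seg 2 [170°–215.8°] simple-harmonic, h=-18: θ=208.5° here. β=38.5, B=45.8. -18/2·(1 − cos(π·0.8406)) = -16.8951 → s = 1.1049

θ=177.1°: 16.9536
θ=182.3°: 14.9823
θ=191.7°: 9.7400
θ=208.5°: 1.1049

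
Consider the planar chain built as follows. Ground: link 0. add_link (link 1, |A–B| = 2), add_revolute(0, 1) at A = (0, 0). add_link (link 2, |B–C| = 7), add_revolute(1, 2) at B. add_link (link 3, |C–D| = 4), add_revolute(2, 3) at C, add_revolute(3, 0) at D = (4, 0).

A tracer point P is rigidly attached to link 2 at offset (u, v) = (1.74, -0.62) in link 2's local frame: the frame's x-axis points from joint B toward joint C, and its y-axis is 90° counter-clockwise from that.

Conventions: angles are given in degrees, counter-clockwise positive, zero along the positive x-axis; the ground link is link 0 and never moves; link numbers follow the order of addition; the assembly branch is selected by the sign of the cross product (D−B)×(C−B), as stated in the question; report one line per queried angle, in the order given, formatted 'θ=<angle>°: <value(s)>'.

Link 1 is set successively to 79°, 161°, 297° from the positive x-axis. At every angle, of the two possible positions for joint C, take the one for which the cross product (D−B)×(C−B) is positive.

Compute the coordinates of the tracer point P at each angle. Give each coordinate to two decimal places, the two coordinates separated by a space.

A=(0,0), D=(4.00,0)
θ=79°: B = A + 2.00·(cos79°, sin79°) = (0.3816, 1.9633)
θ=79°: |BD| = 4.1167
θ=79°: circle(B,7.00) ∩ circle(D,4.00): a=6.0664, h=3.4926
θ=79°:   candidates: C₊=(7.3794,2.1400) cross=14.378; C₋=(4.0481,-3.9997) cross=-14.378
θ=79°:   branch + wants cross > 0 → take C=(7.3794,2.1400) (cross=14.378)
θ=79°: ex = (C−B)/|BC| = (0.9997,0.0253); ey = (-0.0253,0.9997)
θ=79°: P = B + 1.74·ex + -0.62·ey = (2.1367,1.3874)
θ=161°: B = A + 2.00·(cos161°, sin161°) = (-1.8910, 0.6511)
θ=161°: |BD| = 5.9269
θ=161°: circle(B,7.00) ∩ circle(D,4.00): a=5.7474, h=3.9960
θ=161°:   candidates: C₊=(4.2605,3.9915) cross=23.684; C₋=(3.3825,-3.9521) cross=-23.684
θ=161°:   branch + wants cross > 0 → take C=(4.2605,3.9915) (cross=23.684)
θ=161°: ex = (C−B)/|BC| = (0.8788,0.4772); ey = (-0.4772,0.8788)
θ=161°: P = B + 1.74·ex + -0.62·ey = (-0.0661,0.9366)
θ=297°: B = A + 2.00·(cos297°, sin297°) = (0.9080, -1.7820)
θ=297°: |BD| = 3.5688
θ=297°: circle(B,7.00) ∩ circle(D,4.00): a=6.4078, h=2.8178
θ=297°:   candidates: C₊=(5.0528,3.8590) cross=10.056; C₋=(7.8668,-1.0237) cross=-10.056
θ=297°:   branch + wants cross > 0 → take C=(5.0528,3.8590) (cross=10.056)
θ=297°: ex = (C−B)/|BC| = (0.5921,0.8059); ey = (-0.8059,0.5921)
θ=297°: P = B + 1.74·ex + -0.62·ey = (2.4379,-0.7469)

θ=79°: 2.14 1.39
θ=161°: -0.07 0.94
θ=297°: 2.44 -0.75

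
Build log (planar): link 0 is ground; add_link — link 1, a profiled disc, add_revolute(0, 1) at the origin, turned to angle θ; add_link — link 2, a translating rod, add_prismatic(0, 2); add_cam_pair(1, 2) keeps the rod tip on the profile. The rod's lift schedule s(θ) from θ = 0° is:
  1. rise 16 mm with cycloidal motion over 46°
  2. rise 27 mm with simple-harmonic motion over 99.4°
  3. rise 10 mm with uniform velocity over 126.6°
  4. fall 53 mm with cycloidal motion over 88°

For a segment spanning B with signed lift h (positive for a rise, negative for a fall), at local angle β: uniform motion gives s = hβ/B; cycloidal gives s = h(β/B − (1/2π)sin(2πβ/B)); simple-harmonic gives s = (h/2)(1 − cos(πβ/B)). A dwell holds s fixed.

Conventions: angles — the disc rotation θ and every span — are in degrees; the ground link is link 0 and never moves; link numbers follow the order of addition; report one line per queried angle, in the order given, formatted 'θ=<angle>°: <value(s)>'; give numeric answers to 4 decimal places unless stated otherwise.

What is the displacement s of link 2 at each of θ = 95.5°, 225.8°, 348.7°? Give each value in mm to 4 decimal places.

seg 1 [0°–46°] cycloidal, h=16: full span → s += 16 → s = 16.0000
seg 2 [46°–145.4°] simple-harmonic, h=27: θ=95.5° here. β=49.5, B=99.4. 27/2·(1 − cos(π·0.4980)) = 13.4147 → s = 29.4147
seg 2 [46°–145.4°] simple-harmonic, h=27: full span → s += 27 → s = 43.0000
seg 3 [145.4°–272°] uniform, h=10: θ=225.8° here. β=80.4, B=126.6. 10·80.4/126.6 = 6.3507 → s = 49.3507
seg 3 [145.4°–272°] uniform, h=10: full span → s += 10 → s = 53.0000
seg 4 [272°–360°] cycloidal, h=-53: θ=348.7° here. β=76.7, B=88. -53·(0.8716 − sin(2π·0.8716)/(2π)) = -52.2853 → s = 0.7147

θ=95.5°: 29.4147
θ=225.8°: 49.3507
θ=348.7°: 0.7147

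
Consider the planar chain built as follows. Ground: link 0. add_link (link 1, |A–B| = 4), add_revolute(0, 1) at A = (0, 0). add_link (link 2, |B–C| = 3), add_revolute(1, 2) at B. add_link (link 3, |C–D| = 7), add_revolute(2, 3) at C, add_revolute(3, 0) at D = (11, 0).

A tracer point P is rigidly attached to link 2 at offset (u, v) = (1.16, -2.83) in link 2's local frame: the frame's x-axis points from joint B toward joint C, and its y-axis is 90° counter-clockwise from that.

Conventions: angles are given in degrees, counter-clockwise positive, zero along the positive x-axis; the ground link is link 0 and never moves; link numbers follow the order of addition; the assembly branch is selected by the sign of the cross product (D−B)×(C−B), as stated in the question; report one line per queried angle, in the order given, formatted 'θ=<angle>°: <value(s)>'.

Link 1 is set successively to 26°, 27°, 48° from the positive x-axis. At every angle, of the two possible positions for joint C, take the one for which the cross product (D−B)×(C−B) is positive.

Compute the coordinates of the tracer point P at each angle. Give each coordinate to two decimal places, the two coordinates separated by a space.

A=(0,0), D=(11.00,0)
θ=26°: B = A + 4.00·(cos26°, sin26°) = (3.5952, 1.7535)
θ=26°: |BD| = 7.6096
θ=26°: circle(B,3.00) ∩ circle(D,7.00): a=1.1765, h=2.7597
θ=26°:   candidates: C₊=(5.3760,4.1678) cross=21.000; C₋=(4.1042,-1.2030) cross=-21.000
θ=26°:   branch + wants cross > 0 → take C=(5.3760,4.1678) (cross=21.000)
θ=26°: ex = (C−B)/|BC| = (0.5936,0.8048); ey = (-0.8048,0.5936)
θ=26°: P = B + 1.16·ex + -2.83·ey = (6.5612,1.0071)
θ=27°: B = A + 4.00·(cos27°, sin27°) = (3.5640, 1.8160)
θ=27°: |BD| = 7.6545
θ=27°: circle(B,3.00) ∩ circle(D,7.00): a=1.2144, h=2.7432
θ=27°:   candidates: C₊=(5.3946,4.1927) cross=20.998; C₋=(4.0930,-1.1370) cross=-20.998
θ=27°:   branch + wants cross > 0 → take C=(5.3946,4.1927) (cross=20.998)
θ=27°: ex = (C−B)/|BC| = (0.6102,0.7923); ey = (-0.7923,0.6102)
θ=27°: P = B + 1.16·ex + -2.83·ey = (6.5139,1.0082)
θ=48°: B = A + 4.00·(cos48°, sin48°) = (2.6765, 2.9726)
θ=48°: |BD| = 8.8384
θ=48°: circle(B,3.00) ∩ circle(D,7.00): a=2.1563, h=2.0857
θ=48°:   candidates: C₊=(5.4087,4.2116) cross=18.435; C₋=(4.0057,0.2831) cross=-18.435
θ=48°:   branch + wants cross > 0 → take C=(5.4087,4.2116) (cross=18.435)
θ=48°: ex = (C−B)/|BC| = (0.9107,0.4130); ey = (-0.4130,0.9107)
θ=48°: P = B + 1.16·ex + -2.83·ey = (4.9018,0.8743)

θ=26°: 6.56 1.01
θ=27°: 6.51 1.01
θ=48°: 4.90 0.87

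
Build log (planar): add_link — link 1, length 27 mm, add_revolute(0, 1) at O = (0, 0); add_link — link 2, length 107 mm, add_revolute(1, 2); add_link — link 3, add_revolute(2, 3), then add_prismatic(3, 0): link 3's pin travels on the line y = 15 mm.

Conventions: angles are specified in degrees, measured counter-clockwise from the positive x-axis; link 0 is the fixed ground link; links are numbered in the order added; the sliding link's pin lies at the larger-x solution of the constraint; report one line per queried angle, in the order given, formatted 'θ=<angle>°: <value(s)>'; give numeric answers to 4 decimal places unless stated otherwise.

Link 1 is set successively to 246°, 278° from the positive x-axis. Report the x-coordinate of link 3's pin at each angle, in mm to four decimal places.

geometry: r = 27 mm, L = 107 mm, e = 15 mm
θ=246°: crank pin P = (r cos θ, r sin θ) = (-10.981889, -24.665727)
θ=246°: h = r sin θ − e = -24.665727 − 15 = -39.665727
θ=246°: x = r cos θ + √(L² − h²) = -10.981889 + 99.376205 = 88.394315
θ=278°: crank pin P = (r cos θ, r sin θ) = (3.757674, -26.737238)
θ=278°: h = r sin θ − e = -26.737238 − 15 = -41.737238
θ=278°: x = r cos θ + √(L² − h²) = 3.757674 + 98.524124 = 102.281798

θ=246°: 88.3943
θ=278°: 102.2818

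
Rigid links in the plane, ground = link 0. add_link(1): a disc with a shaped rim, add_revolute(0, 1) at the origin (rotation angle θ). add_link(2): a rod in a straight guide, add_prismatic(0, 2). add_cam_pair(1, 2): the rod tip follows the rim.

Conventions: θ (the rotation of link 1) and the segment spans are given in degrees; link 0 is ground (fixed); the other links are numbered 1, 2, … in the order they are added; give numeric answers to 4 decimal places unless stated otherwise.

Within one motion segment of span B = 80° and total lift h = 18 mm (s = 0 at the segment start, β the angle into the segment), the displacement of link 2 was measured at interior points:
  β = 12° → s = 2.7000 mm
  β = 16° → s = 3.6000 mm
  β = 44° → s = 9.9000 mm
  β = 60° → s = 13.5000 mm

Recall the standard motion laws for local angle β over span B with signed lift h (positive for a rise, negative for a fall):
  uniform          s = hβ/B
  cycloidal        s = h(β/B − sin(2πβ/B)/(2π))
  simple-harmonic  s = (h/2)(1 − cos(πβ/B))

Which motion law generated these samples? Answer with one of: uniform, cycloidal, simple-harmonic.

candidates at β/B = r: uniform s = h·r (linear in β); cycloidal s = h·(r − sin(2πr)/(2π)); simple-harmonic s = (h/2)(1 − cos(πr))
β=12°: printed 2.7000 | uniform 2.7000, cycloidal 0.3823, simple-harmonic 0.9809
β=16°: printed 3.6000 | uniform 3.6000, cycloidal 0.8754, simple-harmonic 1.7188
β=44°: printed 9.9000 | uniform 9.9000, cycloidal 10.7853, simple-harmonic 10.4079
β=60°: printed 13.5000 | uniform 13.5000, cycloidal 16.3648, simple-harmonic 15.3640
only one law matches every sample → uniform

uniform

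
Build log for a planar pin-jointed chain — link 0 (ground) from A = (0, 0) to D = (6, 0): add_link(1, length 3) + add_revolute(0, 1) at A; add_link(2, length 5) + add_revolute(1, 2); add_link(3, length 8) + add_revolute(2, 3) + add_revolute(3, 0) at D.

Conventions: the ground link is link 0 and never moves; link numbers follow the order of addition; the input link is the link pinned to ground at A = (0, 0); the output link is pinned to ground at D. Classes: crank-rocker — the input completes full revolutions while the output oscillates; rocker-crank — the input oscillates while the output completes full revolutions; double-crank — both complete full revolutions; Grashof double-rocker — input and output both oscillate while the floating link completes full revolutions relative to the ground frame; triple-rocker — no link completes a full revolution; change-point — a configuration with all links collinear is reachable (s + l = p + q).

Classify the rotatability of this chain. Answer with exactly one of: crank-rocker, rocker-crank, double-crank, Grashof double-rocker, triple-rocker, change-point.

lengths: ground=6, input=3, coupler=5, output=8
sorted: s=3 (shortest), l=8 (longest), p+q=11
s + l = 11 vs p + q = 11
s + l = p + q → change-point (collinear configuration reachable)

change-point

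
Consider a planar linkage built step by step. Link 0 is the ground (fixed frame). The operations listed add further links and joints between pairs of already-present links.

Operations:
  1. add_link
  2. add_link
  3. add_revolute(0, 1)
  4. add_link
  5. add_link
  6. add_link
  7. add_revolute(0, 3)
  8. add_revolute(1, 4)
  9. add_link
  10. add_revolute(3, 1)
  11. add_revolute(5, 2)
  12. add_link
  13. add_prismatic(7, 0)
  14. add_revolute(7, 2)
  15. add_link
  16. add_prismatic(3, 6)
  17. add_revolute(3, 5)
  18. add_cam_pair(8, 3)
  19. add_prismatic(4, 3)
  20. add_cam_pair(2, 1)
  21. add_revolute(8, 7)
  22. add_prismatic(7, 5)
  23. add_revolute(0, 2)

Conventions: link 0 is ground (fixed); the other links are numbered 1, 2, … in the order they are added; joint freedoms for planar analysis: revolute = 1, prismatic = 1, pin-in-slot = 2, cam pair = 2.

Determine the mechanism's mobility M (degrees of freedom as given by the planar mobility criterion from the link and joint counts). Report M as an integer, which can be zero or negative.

(L,J1,J2)=(1,0,0); link0 fixed
link1: (2,0,0)
link2: (3,0,0)
R 0-1 [J1]: (3,1,0)
link3: (4,1,0)
link4: (5,1,0)
link5: (6,1,0)
R 0-3 [J1]: (6,2,0)
R 1-4 [J1]: (6,3,0)
link6: (7,3,0)
R 3-1 [J1]: (7,4,0)
R 5-2 [J1]: (7,5,0)
link7: (8,5,0)
P 7-0 [J1]: (8,6,0)
R 7-2 [J1]: (8,7,0)
link8: (9,7,0)
P 3-6 [J1]: (9,8,0)
R 3-5 [J1]: (9,9,0)
C 8-3 [J2]: (9,9,1)
P 4-3 [J1]: (9,10,1)
C 2-1 [J2]: (9,10,2)
R 8-7 [J1]: (9,11,2)
P 7-5 [J1]: (9,12,2)
R 0-2 [J1]: (9,13,2)
Grübler: 3·8 − 2·13 − 2 = -4

M = -4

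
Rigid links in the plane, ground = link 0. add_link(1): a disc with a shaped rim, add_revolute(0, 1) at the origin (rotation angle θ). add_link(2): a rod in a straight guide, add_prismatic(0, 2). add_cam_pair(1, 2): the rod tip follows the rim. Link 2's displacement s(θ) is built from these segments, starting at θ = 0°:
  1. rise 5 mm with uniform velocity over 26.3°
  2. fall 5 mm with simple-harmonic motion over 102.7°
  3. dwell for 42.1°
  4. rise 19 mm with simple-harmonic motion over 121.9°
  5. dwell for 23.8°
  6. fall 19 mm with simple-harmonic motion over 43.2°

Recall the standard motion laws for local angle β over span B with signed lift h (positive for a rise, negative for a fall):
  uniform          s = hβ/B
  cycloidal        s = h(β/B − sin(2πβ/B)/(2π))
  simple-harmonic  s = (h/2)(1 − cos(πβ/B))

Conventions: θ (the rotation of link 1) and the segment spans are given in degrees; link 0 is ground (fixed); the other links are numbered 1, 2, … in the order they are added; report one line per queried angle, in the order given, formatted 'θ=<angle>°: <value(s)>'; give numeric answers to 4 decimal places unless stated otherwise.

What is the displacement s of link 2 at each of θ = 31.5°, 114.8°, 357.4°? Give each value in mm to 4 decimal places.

segment 1 (0° to 26.3°, uniform, h = 5) is passed completely: s = 0.0000 + (5) = 5.0000
θ = 31.5° falls in segment 2 (26.3° to 129°, simple-harmonic, h = -5): β = 31.5 − 26.3 = 5.2°, B = 102.7°; Δs = -5/2·(1 − cos(π·0.0506)) = -0.0316; s = 5.0000 − 0.0316 = 4.9684
θ = 114.8° falls in segment 2 (26.3° to 129°, simple-harmonic, h = -5): β = 114.8 − 26.3 = 88.5°, B = 102.7°; Δs = -5/2·(1 − cos(π·0.8617)) = -4.7678; s = 5.0000 − 4.7678 = 0.2322
segment 2 (26.3° to 129°, simple-harmonic, h = -5) is passed completely: s = 5.0000 + (-5) = 0.0000
segment 3 (129° to 171.1°, dwell): s unchanged at 0.0000
segment 4 (171.1° to 293°, simple-harmonic, h = 19) is passed completely: s = 0.0000 + (19) = 19.0000
segment 5 (293° to 316.8°, dwell): s unchanged at 19.0000
θ = 357.4° falls in segment 6 (316.8° to 360°, simple-harmonic, h = -19): β = 357.4 − 316.8 = 40.6°, B = 43.2°; Δs = -19/2·(1 − cos(π·0.9398)) = -18.8307; s = 19.0000 − 18.8307 = 0.1693

θ=31.5°: 4.9684
θ=114.8°: 0.2322
θ=357.4°: 0.1693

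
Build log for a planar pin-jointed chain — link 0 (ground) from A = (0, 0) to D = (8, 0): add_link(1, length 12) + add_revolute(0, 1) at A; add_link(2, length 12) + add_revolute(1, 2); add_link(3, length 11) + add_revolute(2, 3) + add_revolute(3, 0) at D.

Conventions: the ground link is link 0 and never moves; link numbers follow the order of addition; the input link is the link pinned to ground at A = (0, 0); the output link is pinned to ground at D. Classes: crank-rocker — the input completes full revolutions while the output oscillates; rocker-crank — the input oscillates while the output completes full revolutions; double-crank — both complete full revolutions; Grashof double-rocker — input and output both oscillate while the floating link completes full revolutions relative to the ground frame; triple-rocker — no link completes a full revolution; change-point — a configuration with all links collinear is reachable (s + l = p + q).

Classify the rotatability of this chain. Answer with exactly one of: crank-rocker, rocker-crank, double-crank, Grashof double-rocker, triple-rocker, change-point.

lengths: ground=8, input=12, coupler=12, output=11
sorted: s=8 (shortest), l=12 (longest), p+q=23
s + l = 20 vs p + q = 23
s + l < p + q (Grashof) with shortest = ground link → double-crank

double-crank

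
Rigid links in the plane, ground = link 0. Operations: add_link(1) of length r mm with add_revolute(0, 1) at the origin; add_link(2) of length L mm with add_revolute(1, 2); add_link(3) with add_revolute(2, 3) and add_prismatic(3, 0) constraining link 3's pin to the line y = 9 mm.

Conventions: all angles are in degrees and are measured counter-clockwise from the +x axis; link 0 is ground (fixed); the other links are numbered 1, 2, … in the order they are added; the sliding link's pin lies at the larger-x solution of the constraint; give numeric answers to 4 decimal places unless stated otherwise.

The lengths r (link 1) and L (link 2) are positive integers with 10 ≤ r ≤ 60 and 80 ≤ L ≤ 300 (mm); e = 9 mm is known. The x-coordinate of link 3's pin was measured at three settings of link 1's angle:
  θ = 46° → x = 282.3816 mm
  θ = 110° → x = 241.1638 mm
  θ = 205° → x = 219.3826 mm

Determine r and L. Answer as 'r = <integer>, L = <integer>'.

constraint per measurement: (x − r cos θ)² + (r sin θ − e)² = L²
subtracting the θ₁ and θ₂ equations cancels the r² and L² terms:
r = (x₁² − x₂²) / (2[(x₁cos θ₁ + e sin θ₁) − (x₂cos θ₂ + e sin θ₂)]) = 39.0001 → r = 39
L² = (x₁ − r cos θ₁)² + (r sin θ₁ − e)² = 65536.0096 → L = 256.0000 → L = 256
check at θ₃=205°: x = 219.3826 (printed 219.3826) ✓

r = 39, L = 256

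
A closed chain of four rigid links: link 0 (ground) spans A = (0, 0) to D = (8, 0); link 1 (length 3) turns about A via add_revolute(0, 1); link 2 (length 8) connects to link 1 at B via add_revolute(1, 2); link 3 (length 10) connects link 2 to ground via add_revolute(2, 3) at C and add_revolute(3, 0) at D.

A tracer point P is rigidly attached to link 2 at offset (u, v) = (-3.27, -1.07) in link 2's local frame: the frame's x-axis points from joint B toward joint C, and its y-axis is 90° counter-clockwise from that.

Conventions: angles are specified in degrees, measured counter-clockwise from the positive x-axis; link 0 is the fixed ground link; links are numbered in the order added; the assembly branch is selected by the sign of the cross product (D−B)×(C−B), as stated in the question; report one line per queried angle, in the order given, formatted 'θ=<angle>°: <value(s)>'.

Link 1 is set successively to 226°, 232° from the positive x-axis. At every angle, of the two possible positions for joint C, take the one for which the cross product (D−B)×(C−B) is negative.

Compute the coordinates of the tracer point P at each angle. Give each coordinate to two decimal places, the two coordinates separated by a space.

A=(0,0), D=(8.00,0)
θ=226°: B = A + 3.00·(cos226°, sin226°) = (-2.0840, -2.1580)
θ=226°: |BD| = 10.3123
θ=226°: circle(B,8.00) ∩ circle(D,10.00): a=3.4107, h=7.2365
θ=226°:   candidates: C₊=(-0.2632,5.6320) cross=74.625; C₋=(2.7655,-8.5206) cross=-74.625
θ=226°:   branch - wants cross < 0 → take C=(2.7655,-8.5206) (cross=-74.625)
θ=226°: ex = (C−B)/|BC| = (0.6062,-0.7953); ey = (0.7953,0.6062)
θ=226°: P = B + -3.27·ex + -1.07·ey = (-4.9172,-0.2059)
θ=232°: B = A + 3.00·(cos232°, sin232°) = (-1.8470, -2.3640)
θ=232°: |BD| = 10.1268
θ=232°: circle(B,8.00) ∩ circle(D,10.00): a=3.2859, h=7.2940
θ=232°:   candidates: C₊=(-0.3546,5.4955) cross=73.865; C₋=(3.0509,-8.6894) cross=-73.865
θ=232°:   branch - wants cross < 0 → take C=(3.0509,-8.6894) (cross=-73.865)
θ=232°: ex = (C−B)/|BC| = (0.6122,-0.7907); ey = (0.7907,0.6122)
θ=232°: P = B + -3.27·ex + -1.07·ey = (-4.6950,-0.4336)

θ=226°: -4.92 -0.21
θ=232°: -4.70 -0.43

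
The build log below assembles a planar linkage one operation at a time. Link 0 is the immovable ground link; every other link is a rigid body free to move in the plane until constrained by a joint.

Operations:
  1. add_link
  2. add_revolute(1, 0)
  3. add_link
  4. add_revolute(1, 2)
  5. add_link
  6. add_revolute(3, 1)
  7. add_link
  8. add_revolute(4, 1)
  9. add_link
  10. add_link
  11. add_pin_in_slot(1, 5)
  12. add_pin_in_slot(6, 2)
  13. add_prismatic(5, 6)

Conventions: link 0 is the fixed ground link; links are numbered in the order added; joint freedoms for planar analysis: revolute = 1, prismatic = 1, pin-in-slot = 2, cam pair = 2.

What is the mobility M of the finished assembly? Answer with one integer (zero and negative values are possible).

L=1 J1=0 J2=0
add link → L=2 J1=0 J2=0
R@1,0 dof=1 J1 → L=2 J1=1 J2=0
add link → L=3 J1=1 J2=0
R@1,2 dof=1 J1 → L=3 J1=2 J2=0
add link → L=4 J1=2 J2=0
R@3,1 dof=1 J1 → L=4 J1=3 J2=0
add link → L=5 J1=3 J2=0
R@4,1 dof=1 J1 → L=5 J1=4 J2=0
add link → L=6 J1=4 J2=0
add link → L=7 J1=4 J2=0
PS@1,5 dof=2 J2 → L=7 J1=4 J2=1
PS@6,2 dof=2 J2 → L=7 J1=4 J2=2
P@5,6 dof=1 J1 → L=7 J1=5 J2=2
M=3(L−1)−2J1−J2=3·6−2·5−2=6

M = 6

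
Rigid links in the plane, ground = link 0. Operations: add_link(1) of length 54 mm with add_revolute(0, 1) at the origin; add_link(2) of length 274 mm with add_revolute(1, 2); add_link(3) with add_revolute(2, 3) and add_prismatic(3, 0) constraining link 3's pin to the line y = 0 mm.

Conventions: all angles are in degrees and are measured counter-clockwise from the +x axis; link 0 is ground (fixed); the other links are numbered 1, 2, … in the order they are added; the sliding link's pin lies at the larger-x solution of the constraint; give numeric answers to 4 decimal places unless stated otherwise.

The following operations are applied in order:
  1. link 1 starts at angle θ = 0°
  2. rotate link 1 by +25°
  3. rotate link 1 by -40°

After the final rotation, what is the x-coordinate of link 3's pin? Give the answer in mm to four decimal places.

geometry: r = 54 mm, L = 274 mm, e = 0 mm; θ starts at 0°
rotate link 1 by +25°: θ ← 0° +25° = 25°
rotate link 1 by -40°: θ ← 25° -40° = -15°
crank pin P = (r cos θ, r sin θ) = (52.159995, -13.976228)
h = r sin θ − e = -13.976228 − 0 = -13.976228
x = r cos θ + √(L² − h²) = 52.159995 + 273.643317 = 325.803312

325.8033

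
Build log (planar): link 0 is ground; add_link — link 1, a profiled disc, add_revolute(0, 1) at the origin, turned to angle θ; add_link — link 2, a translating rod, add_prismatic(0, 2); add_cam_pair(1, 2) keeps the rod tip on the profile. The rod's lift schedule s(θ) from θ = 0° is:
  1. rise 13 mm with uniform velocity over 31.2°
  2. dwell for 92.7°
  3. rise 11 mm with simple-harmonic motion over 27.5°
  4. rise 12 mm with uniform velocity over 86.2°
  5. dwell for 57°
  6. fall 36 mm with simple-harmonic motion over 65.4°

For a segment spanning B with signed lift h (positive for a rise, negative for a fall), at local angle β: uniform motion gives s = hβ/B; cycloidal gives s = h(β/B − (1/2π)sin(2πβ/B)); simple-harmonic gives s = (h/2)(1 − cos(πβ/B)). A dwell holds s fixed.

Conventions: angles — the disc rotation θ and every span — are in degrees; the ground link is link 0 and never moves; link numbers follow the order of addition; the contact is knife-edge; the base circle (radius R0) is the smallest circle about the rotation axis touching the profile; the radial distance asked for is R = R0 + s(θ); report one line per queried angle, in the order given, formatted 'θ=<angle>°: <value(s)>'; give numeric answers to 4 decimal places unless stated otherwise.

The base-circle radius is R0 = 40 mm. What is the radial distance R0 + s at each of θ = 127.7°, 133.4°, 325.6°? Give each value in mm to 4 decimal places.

seg 1 [0°–31.2°] uniform, h=13: full span → s += 13 → s = 13.0000
seg 2 [31.2°–123.9°] dwell: s stays 13.0000
seg 3 [123.9°–151.4°] simple-harmonic, h=11: θ=127.7° here. β=3.8, B=27.5. 11/2·(1 − cos(π·0.1382)) = 0.5102 → s = 13.5102
seg 3 [123.9°–151.4°] simple-harmonic, h=11: θ=133.4° here. β=9.5, B=27.5. 11/2·(1 − cos(π·0.3455)) = 2.9333 → s = 15.9333
seg 3 [123.9°–151.4°] simple-harmonic, h=11: full span → s += 11 → s = 24.0000
seg 4 [151.4°–237.6°] uniform, h=12: full span → s += 12 → s = 36.0000
seg 5 [237.6°–294.6°] dwell: s stays 36.0000
seg 6 [294.6°–360°] simple-harmonic, h=-36: θ=325.6° here. β=31, B=65.4. -36/2·(1 − cos(π·0.4740)) = -16.5317 → s = 19.4683
θ=127.7°: R = R0 + s = 40 + 13.5102 = 53.5102
θ=133.4°: R = R0 + s = 40 + 15.9333 = 55.9333
θ=325.6°: R = R0 + s = 40 + 19.4683 = 59.4683

θ=127.7°: 53.5102
θ=133.4°: 55.9333
θ=325.6°: 59.4683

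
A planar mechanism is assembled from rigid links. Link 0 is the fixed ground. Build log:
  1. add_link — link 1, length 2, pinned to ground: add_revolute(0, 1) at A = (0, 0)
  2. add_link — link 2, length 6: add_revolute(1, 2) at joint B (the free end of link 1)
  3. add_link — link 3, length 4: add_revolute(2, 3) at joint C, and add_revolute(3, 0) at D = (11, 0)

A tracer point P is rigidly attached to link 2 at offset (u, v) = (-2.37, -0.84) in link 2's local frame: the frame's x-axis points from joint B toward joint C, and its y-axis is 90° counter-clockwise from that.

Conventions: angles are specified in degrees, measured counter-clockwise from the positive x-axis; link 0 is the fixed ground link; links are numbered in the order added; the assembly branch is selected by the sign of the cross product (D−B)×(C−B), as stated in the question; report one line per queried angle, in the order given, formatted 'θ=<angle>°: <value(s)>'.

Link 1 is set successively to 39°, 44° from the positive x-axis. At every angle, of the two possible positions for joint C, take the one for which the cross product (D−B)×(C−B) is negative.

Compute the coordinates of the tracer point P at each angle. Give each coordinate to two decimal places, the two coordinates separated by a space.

A=(0,0), D=(11.00,0)
θ=39°: B = A + 2.00·(cos39°, sin39°) = (1.5543, 1.2586)
θ=39°: |BD| = 9.5292
θ=39°: circle(B,6.00) ∩ circle(D,4.00): a=5.8140, h=1.4823
θ=39°:   candidates: C₊=(7.5132,1.9601) cross=14.126; C₋=(7.1216,-0.9786) cross=-14.126
θ=39°:   branch - wants cross < 0 → take C=(7.1216,-0.9786) (cross=-14.126)
θ=39°: ex = (C−B)/|BC| = (0.9279,-0.3729); ey = (0.3729,0.9279)
θ=39°: P = B + -2.37·ex + -0.84·ey = (-0.9580,1.3630)
θ=44°: B = A + 2.00·(cos44°, sin44°) = (1.4387, 1.3893)
θ=44°: |BD| = 9.6617
θ=44°: circle(B,6.00) ∩ circle(D,4.00): a=5.8659, h=1.2615
θ=44°:   candidates: C₊=(7.4250,1.7943) cross=12.189; C₋=(7.0622,-0.7026) cross=-12.189
θ=44°:   branch - wants cross < 0 → take C=(7.0622,-0.7026) (cross=-12.189)
θ=44°: ex = (C−B)/|BC| = (0.9373,-0.3487); ey = (0.3487,0.9373)
θ=44°: P = B + -2.37·ex + -0.84·ey = (-1.0755,1.4283)

θ=39°: -0.96 1.36
θ=44°: -1.08 1.43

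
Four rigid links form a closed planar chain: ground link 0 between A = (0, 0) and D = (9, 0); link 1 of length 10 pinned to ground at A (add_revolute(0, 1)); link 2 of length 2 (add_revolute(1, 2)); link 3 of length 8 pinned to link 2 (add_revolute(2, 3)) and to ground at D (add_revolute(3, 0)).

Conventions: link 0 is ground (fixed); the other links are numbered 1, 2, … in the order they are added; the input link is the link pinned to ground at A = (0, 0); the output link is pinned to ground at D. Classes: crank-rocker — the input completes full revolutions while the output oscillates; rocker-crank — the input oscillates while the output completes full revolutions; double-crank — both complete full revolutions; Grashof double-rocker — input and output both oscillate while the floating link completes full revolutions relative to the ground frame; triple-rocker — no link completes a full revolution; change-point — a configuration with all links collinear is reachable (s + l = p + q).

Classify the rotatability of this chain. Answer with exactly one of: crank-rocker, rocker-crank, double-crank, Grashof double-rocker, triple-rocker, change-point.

lengths: ground=9, input=10, coupler=2, output=8
sorted: s=2 (shortest), l=10 (longest), p+q=17
s + l = 12 vs p + q = 17
s + l < p + q (Grashof) with shortest = coupler link → Grashof double-rocker

Grashof double-rocker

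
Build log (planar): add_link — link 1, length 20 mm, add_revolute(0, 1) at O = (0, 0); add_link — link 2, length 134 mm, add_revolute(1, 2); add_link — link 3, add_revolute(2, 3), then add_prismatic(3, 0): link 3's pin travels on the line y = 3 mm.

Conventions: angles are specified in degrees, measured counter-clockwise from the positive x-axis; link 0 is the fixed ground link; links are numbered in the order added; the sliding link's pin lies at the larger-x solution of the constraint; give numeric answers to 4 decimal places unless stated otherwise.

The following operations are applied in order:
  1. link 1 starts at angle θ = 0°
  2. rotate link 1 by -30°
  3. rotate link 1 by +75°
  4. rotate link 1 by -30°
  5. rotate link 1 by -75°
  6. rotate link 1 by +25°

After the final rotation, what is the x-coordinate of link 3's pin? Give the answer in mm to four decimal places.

geometry: r = 20 mm, L = 134 mm, e = 3 mm; θ starts at 0°
rotate link 1 by -30°: θ ← 0° -30° = -30°
rotate link 1 by +75°: θ ← -30° +75° = 45°
rotate link 1 by -30°: θ ← 45° -30° = 15°
rotate link 1 by -75°: θ ← 15° -75° = -60°
rotate link 1 by +25°: θ ← -60° +25° = -35°
crank pin P = (r cos θ, r sin θ) = (16.383041, -11.471529)
h = r sin θ − e = -11.471529 − 3 = -14.471529
x = r cos θ + √(L² − h²) = 16.383041 + 133.216271 = 149.599312

149.5993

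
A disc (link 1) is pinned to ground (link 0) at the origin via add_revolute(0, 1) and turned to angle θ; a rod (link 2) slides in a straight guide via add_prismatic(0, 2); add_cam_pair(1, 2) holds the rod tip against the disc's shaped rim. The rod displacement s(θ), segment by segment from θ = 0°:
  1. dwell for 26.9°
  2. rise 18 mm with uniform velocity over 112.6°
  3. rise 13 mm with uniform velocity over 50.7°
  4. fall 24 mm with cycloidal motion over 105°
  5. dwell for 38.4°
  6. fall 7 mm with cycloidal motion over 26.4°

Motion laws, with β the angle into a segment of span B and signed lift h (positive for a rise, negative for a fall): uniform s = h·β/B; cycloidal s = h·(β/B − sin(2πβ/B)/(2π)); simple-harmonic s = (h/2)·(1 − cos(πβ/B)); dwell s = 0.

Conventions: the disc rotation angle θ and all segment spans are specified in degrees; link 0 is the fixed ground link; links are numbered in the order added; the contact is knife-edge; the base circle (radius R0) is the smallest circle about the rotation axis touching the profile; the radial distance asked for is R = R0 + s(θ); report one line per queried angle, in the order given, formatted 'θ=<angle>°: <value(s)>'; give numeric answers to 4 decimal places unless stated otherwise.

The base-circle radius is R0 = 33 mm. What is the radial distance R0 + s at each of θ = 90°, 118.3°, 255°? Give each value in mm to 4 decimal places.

segment 1 (0° to 26.9°, dwell): s unchanged at 0.0000
θ = 90° falls in segment 2 (26.9° to 139.5°, uniform, h = 18): β = 90 − 26.9 = 63.1°, B = 112.6°; Δs = 18·63.1/112.6 = 10.0870; s = 0.0000 + 10.0870 = 10.0870
θ = 118.3° falls in segment 2 (26.9° to 139.5°, uniform, h = 18): β = 118.3 − 26.9 = 91.4°, B = 112.6°; Δs = 18·91.4/112.6 = 14.6110; s = 0.0000 + 14.6110 = 14.6110
segment 2 (26.9° to 139.5°, uniform, h = 18) is passed completely: s = 0.0000 + (18) = 18.0000
segment 3 (139.5° to 190.2°, uniform, h = 13) is passed completely: s = 18.0000 + (13) = 31.0000
θ = 255° falls in segment 4 (190.2° to 295.2°, cycloidal, h = -24): β = 255 − 190.2 = 64.8°, B = 105°; Δs = -24·(0.6171 − sin(2π·0.6171)/(2π)) = -17.3758; s = 31.0000 − 17.3758 = 13.6242
θ=90°: R = R0 + s = 33 + 10.0870 = 43.0870
θ=118.3°: R = R0 + s = 33 + 14.6110 = 47.6110
θ=255°: R = R0 + s = 33 + 13.6242 = 46.6242

θ=90°: 43.0870
θ=118.3°: 47.6110
θ=255°: 46.6242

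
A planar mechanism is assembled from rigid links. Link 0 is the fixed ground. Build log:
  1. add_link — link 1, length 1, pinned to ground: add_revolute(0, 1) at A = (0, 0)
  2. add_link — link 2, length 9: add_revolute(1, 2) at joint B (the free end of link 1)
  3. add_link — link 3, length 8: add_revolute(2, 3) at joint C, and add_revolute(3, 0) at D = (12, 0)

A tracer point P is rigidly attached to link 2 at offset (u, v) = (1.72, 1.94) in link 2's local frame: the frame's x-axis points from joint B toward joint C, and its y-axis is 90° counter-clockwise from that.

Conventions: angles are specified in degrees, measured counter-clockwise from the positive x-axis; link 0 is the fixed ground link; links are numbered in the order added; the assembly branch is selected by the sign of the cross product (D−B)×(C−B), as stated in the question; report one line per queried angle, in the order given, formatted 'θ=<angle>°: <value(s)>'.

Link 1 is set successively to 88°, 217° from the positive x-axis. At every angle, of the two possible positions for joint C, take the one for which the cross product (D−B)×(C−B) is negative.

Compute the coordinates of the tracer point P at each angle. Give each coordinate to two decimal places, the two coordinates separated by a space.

A=(0,0), D=(12.00,0)
θ=88°: B = A + 1.00·(cos88°, sin88°) = (0.0349, 0.9994)
θ=88°: |BD| = 12.0068
θ=88°: circle(B,9.00) ∩ circle(D,8.00): a=6.7113, h=5.9965
θ=88°:   candidates: C₊=(7.2221,6.4165) cross=71.999; C₋=(6.2238,-5.5349) cross=-71.999
θ=88°:   branch - wants cross < 0 → take C=(6.2238,-5.5349) (cross=-71.999)
θ=88°: ex = (C−B)/|BC| = (0.6877,-0.7260); ey = (0.7260,0.6877)
θ=88°: P = B + 1.72·ex + 1.94·ey = (2.6262,1.0847)
θ=217°: B = A + 1.00·(cos217°, sin217°) = (-0.7986, -0.6018)
θ=217°: |BD| = 12.8128
θ=217°: circle(B,9.00) ∩ circle(D,8.00): a=7.0698, h=5.5694
θ=217°:   candidates: C₊=(6.0018,5.2935) cross=71.359; C₋=(6.5249,-5.8330) cross=-71.359
θ=217°:   branch - wants cross < 0 → take C=(6.5249,-5.8330) (cross=-71.359)
θ=217°: ex = (C−B)/|BC| = (0.8137,-0.5812); ey = (0.5812,0.8137)
θ=217°: P = B + 1.72·ex + 1.94·ey = (1.7286,-0.0229)

θ=88°: 2.63 1.08
θ=217°: 1.73 -0.02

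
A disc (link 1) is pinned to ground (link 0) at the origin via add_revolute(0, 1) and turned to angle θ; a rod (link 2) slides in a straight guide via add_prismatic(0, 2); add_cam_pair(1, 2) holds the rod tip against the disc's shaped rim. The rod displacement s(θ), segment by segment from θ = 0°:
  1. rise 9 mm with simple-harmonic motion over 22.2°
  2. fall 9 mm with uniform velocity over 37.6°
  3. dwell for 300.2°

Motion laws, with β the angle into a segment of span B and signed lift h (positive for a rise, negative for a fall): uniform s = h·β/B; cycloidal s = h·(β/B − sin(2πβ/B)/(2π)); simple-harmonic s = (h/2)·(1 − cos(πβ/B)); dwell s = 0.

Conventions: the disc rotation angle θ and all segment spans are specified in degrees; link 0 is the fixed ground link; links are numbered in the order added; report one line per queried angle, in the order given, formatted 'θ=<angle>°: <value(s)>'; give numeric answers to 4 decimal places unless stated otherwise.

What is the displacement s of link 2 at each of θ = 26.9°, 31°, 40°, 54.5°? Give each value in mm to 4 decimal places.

segment 1 (0° to 22.2°, simple-harmonic, h = 9) is passed completely: s = 0.0000 + (9) = 9.0000
θ = 26.9° falls in segment 2 (22.2° to 59.8°, uniform, h = -9): β = 26.9 − 22.2 = 4.7°, B = 37.6°; Δs = -9·4.7/37.6 = -1.1250; s = 9.0000 − 1.1250 = 7.8750
θ = 31° falls in segment 2 (22.2° to 59.8°, uniform, h = -9): β = 31 − 22.2 = 8.8°, B = 37.6°; Δs = -9·8.8/37.6 = -2.1064; s = 9.0000 − 2.1064 = 6.8936
θ = 40° falls in segment 2 (22.2° to 59.8°, uniform, h = -9): β = 40 − 22.2 = 17.8°, B = 37.6°; Δs = -9·17.8/37.6 = -4.2606; s = 9.0000 − 4.2606 = 4.7394
θ = 54.5° falls in segment 2 (22.2° to 59.8°, uniform, h = -9): β = 54.5 − 22.2 = 32.3°, B = 37.6°; Δs = -9·32.3/37.6 = -7.7314; s = 9.0000 − 7.7314 = 1.2686

θ=26.9°: 7.8750
θ=31°: 6.8936
θ=40°: 4.7394
θ=54.5°: 1.2686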